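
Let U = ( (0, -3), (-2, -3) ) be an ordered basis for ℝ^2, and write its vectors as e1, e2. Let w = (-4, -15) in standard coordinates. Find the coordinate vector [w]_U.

[w]_U is the unique c with M c = w, where M has columns e1, e2.
System: 0c_1 - 2c_2 = -4, -3c_1 - 3c_2 = -15; solving gives c_1 = 3, c_2 = 2.
Check: 3e1 + 2e2 = (-4, -15).

(3, 2)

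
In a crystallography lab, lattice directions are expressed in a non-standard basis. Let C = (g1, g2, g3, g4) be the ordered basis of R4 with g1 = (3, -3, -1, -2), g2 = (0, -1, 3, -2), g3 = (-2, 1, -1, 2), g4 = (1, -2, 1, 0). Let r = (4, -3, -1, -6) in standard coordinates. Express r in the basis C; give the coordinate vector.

(2, 1, 0, -2)

Write r = c_1 g1 + ... + c_4 g4 and solve for the c_i.
Solving this 4x4 system gives c = (2, 1, 0, -2).
Check: 2g1 + g2 + 0·g3 - 2g4 = (4, -3, -1, -6).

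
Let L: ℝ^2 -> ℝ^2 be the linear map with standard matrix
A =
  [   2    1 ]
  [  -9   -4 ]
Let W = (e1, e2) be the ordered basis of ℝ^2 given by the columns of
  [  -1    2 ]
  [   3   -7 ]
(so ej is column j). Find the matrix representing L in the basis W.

[[-1, 1], [0, -1]]

Let P have columns e1, e2. Then [L]_W = P^(-1) A P.
Here det P = 1, so P^(-1) is integer; computing A P first and then P^(-1)(A P) gives [[-1, 1], [0, -1]].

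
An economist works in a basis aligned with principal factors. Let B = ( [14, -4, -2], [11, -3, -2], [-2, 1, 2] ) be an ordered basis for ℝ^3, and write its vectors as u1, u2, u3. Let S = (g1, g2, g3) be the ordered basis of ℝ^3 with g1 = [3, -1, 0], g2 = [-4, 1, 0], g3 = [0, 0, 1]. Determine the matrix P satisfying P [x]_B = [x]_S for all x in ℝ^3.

[[2, 1, -2], [-2, -2, -1], [-2, -2, 2]]

Column j of P is [uj]_S, since P maps B-coordinates to S-coordinates.
Expressing u1 in S: u1 = 2g1 - 2g2 - 2g3, so column 1 of P is [2, -2, -2].
Doing the same for each uj gives P = [[2, 1, -2], [-2, -2, -1], [-2, -2, 2]].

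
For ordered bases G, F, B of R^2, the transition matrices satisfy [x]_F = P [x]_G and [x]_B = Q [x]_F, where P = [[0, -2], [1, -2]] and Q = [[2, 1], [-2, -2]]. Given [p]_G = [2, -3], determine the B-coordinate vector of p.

First [p]_F = P [p]_G = [6, 8].
Then [p]_B = Q [p]_F = [20, -28].

[20, -28]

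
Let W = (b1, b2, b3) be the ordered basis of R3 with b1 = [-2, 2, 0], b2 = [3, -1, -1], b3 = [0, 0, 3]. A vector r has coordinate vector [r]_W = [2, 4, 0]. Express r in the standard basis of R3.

[8, 0, -4]

By definition r = 2b1 + 4b2 + 0·b3.
Summing componentwise gives [8, 0, -4].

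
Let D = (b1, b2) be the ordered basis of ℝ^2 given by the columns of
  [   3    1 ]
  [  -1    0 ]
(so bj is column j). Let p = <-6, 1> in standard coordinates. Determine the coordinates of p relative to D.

<-1, -3>

[p]_D is the unique c with M c = p, where M has columns b1, b2.
System: 3c_1 + c_2 = -6, -c_1 + 0c_2 = 1; solving gives c_1 = -1, c_2 = -3.
Check: -b1 - 3b2 = <-6, 1>.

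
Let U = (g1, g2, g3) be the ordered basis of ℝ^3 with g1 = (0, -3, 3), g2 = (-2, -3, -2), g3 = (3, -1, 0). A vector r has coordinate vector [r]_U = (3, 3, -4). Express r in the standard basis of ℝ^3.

(-18, -14, 3)

By definition r = 3g1 + 3g2 - 4g3.
Summing componentwise gives (-18, -14, 3).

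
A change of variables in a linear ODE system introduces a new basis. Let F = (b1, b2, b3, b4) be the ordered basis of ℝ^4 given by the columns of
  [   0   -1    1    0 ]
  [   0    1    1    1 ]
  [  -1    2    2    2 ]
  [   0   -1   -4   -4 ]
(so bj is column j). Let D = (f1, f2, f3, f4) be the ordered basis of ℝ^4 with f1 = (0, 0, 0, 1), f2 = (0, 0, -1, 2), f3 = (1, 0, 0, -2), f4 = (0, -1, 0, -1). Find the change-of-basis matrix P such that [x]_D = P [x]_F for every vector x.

Let M have columns bj and N have columns fj. Then for every x, N [x]_D = x = M [x]_F, so P = N^(-1) M.
Since det N = -1, N^(-1) has integer entries; multiplying gives P = [[-2, 0, 1, -1], [1, -2, -2, -2], [0, -1, 1, 0], [0, -1, -1, -1]].

[[-2, 0, 1, -1], [1, -2, -2, -2], [0, -1, 1, 0], [0, -1, -1, -1]]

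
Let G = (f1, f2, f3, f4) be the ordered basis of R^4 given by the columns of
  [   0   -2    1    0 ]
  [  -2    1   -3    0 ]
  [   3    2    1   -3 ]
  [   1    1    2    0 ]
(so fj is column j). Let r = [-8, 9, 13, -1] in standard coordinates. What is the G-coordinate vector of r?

We seek scalars with c_1 f1 + ... + c_4 f4 = r; equivalently solve M c = r where the columns of M are f1, ..., f4.
Gaussian elimination on [M | r] yields c = (0, 3, -2, -3).
Check: 0·f1 + 3f2 - 2f3 - 3f4 = [-8, 9, 13, -1].

[0, 3, -2, -3]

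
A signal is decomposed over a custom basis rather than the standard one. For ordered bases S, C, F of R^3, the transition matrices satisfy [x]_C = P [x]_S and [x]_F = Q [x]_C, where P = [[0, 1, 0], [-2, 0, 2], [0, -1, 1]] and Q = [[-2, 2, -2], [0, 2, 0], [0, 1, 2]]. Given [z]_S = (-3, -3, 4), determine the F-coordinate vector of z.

(20, 28, 28)

First [z]_C = P [z]_S = (-3, 14, 7).
Then [z]_F = Q [z]_C = (20, 28, 28).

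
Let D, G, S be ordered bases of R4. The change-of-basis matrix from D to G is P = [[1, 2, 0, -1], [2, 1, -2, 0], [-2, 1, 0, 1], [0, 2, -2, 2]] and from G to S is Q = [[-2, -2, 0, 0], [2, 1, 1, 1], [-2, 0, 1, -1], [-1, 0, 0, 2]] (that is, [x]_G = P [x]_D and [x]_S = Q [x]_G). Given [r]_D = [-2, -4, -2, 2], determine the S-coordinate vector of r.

Composing the changes, [r]_S = Q P [r]_D.
Q P = [[-6, -6, 4, 2], [2, 8, -4, 1], [-4, -5, 2, 1], [-1, 2, -4, 5]]; applying this to [-2, -4, -2, 2] gives [32, -26, 26, 12].

[32, -26, 26, 12]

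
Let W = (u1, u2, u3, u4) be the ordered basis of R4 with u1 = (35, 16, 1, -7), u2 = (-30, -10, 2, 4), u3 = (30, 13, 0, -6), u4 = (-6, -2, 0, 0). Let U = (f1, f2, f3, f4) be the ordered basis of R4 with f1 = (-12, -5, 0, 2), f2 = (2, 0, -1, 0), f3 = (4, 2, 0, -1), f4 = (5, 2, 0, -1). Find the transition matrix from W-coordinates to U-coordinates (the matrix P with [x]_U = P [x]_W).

[[-2, 2, -1, 2], [-1, -2, 0, 0], [2, 2, 2, 2], [1, -2, 2, 2]]

Let M have columns uj and N have columns fj. Then for every x, N [x]_U = x = M [x]_W, so P = N^(-1) M.
Since det N = 1, N^(-1) has integer entries; multiplying gives P = [[-2, 2, -1, 2], [-1, -2, 0, 0], [2, 2, 2, 2], [1, -2, 2, 2]].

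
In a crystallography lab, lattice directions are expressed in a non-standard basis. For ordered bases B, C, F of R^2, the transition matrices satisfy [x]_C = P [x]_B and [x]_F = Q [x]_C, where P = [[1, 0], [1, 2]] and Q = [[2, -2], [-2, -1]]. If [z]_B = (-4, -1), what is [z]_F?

(4, 14)

Apply P to get C-coordinates (-4, -6), then Q to get F-coordinates.
The result is [z]_F = (4, 14).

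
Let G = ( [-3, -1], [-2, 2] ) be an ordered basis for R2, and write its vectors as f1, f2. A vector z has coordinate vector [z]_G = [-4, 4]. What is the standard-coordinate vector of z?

The coordinates say z = -4f1 + 4f2; adding the scaled basis vectors gives [4, 12].

[4, 12]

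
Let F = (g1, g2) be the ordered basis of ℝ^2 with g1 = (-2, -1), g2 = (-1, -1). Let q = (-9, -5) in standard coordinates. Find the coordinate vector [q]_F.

(4, 1)

[q]_F is the unique c with M c = q, where M has columns g1, g2.
System: -2c_1 - c_2 = -9, -c_1 - c_2 = -5; solving gives c_1 = 4, c_2 = 1.
Check: 4g1 + g2 = (-9, -5).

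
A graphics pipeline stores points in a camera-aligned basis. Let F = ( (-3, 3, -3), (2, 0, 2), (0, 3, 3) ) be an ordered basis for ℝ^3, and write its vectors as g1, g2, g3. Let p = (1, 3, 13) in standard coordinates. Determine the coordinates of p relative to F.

Write p = c_1 g1 + ... + c_3 g3 and solve for the c_i.
Solving this 3x3 system gives c = (-3, -4, 4).
Check: -3g1 - 4g2 + 4g3 = (1, 3, 13).

(-3, -4, 4)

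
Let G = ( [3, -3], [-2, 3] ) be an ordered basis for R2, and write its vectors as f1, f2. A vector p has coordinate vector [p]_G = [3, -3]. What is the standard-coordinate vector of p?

[15, -18]

By definition p = 3f1 - 3f2.
Summing componentwise gives [15, -18].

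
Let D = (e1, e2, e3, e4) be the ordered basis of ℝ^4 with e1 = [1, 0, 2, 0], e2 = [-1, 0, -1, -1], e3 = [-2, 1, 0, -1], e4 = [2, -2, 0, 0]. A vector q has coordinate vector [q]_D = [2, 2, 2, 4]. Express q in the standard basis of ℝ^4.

q = M [q]_D, where M has columns e1, ..., e4.
Carrying out the matrix-vector product, q = [4, -6, 2, -4].

[4, -6, 2, -4]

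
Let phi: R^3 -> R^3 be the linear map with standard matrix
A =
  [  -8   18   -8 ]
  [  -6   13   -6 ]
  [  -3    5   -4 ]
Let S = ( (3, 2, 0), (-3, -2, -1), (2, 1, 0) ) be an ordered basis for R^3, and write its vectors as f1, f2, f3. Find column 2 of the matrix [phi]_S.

Compute phi(f2) = A f2 = (-4, -2, 3) in standard coordinates.
Then write this in S-coordinates: solve for y in y_1 f1 + ... + y_3 f3 = (-4, -2, 3).
This gives y = (-3, -3, -2), which is column 2 of [phi]_S.

(-3, -3, -2)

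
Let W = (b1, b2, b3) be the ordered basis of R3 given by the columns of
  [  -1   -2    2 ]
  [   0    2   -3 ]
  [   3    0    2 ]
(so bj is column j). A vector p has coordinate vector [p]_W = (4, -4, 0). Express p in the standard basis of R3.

p = M [p]_W, where M has columns b1, ..., b3.
Carrying out the matrix-vector product, p = (4, -8, 12).

(4, -8, 12)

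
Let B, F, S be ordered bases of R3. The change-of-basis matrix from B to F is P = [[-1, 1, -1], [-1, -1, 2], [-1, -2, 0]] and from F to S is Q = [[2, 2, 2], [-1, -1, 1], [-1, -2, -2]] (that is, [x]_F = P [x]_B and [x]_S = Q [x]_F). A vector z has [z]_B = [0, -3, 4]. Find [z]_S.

[20, 2, -27]

Apply P to get F-coordinates [-7, 11, 6], then Q to get S-coordinates.
The result is [z]_S = [20, 2, -27].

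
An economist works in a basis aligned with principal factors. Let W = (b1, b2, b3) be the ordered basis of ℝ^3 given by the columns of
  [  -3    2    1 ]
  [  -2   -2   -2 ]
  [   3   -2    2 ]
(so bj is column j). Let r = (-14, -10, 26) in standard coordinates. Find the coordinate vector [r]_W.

Write r = c_1 b1 + ... + c_3 b3 and solve for the c_i.
Solving this 3x3 system gives c = (4, -3, 4).
Check: 4b1 - 3b2 + 4b3 = (-14, -10, 26).

(4, -3, 4)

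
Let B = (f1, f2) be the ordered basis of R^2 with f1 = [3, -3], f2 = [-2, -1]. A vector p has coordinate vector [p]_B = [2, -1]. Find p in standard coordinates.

[8, -5]

p = M [p]_B, where M has columns f1, f2.
Carrying out the matrix-vector product, p = [8, -5].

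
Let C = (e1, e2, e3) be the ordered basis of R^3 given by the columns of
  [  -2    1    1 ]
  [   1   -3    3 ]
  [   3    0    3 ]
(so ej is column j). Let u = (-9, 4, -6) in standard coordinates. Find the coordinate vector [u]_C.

(1, -4, -3)

We seek scalars with c_1 e1 + ... + c_3 e3 = u; equivalently solve M c = u where the columns of M are e1, ..., e3.
Gaussian elimination on [M | u] yields c = (1, -4, -3).
Check: e1 - 4e2 - 3e3 = (-9, 4, -6).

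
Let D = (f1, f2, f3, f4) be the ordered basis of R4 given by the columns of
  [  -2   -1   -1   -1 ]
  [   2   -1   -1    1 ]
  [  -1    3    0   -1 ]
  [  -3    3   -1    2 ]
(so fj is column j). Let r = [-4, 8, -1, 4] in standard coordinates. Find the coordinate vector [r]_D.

We seek scalars with c_1 f1 + ... + c_4 f4 = r; equivalently solve M c = r where the columns of M are f1, ..., f4.
Row-reducing the augmented matrix [M | r] gives c = (2, 1, -3, 2).
Check: 2f1 + f2 - 3f3 + 2f4 = [-4, 8, -1, 4].

[2, 1, -3, 2]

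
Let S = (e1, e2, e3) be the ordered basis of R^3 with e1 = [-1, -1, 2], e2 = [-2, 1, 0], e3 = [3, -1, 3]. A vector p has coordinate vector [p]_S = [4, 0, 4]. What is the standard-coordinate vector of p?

p = M [p]_S, where M has columns e1, ..., e3.
Carrying out the matrix-vector product, p = [8, -8, 20].

[8, -8, 20]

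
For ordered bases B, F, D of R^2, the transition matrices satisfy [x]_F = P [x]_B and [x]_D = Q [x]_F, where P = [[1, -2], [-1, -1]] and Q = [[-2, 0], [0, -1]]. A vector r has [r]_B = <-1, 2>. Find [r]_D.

Apply P to get F-coordinates <-5, -1>, then Q to get D-coordinates.
The result is [r]_D = <10, 1>.

<10, 1>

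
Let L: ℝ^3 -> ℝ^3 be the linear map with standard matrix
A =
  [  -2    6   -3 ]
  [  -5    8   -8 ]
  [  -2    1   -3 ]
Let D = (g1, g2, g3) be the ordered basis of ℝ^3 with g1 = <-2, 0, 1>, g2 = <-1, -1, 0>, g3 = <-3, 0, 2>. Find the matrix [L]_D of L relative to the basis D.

[[-1, -1, -2], [-2, 3, 1], [1, 1, 1]]

With P the matrix whose columns are g1, ..., g3, [L]_D = P^(-1) A P.
Column by column: L(g1) = A g1 = <1, 2, 1>; its D-coordinates <-1, -2, 1> give column 1.
Continuing for each basis vector yields [L]_D = [[-1, -1, -2], [-2, 3, 1], [1, 1, 1]].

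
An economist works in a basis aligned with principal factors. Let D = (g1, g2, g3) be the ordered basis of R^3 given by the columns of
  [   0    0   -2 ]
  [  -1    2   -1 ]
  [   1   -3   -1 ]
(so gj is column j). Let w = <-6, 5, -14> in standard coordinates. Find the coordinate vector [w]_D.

We seek scalars with c_1 g1 + ... + c_3 g3 = w; equivalently solve M c = w where the columns of M are g1, ..., g3.
Row-reducing the augmented matrix [M | w] gives c = (-2, 3, 3).
Check: -2g1 + 3g2 + 3g3 = <-6, 5, -14>.

<-2, 3, 3>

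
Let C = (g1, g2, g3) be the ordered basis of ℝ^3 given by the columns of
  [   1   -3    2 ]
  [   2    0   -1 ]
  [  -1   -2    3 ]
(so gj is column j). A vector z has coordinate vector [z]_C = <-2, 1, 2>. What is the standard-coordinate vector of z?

<-1, -6, 6>

By definition z = -2g1 + g2 + 2g3.
Summing componentwise gives <-1, -6, 6>.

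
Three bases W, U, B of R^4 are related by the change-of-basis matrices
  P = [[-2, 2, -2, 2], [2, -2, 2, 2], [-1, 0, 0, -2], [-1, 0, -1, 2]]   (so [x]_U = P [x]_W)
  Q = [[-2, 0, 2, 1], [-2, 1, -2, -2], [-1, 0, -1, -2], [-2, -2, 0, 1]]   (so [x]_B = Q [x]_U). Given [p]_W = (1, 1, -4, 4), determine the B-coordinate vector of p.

(-39, -36, -29, -21)

Apply P to get U-coordinates (16, 0, -9, 11), then Q to get B-coordinates.
The result is [p]_B = (-39, -36, -29, -21).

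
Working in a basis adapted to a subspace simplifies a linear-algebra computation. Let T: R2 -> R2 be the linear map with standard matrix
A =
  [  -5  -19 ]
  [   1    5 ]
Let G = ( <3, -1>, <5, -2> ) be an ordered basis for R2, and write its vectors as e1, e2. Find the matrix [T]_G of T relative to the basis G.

[[-2, 1], [2, 2]]

With P the matrix whose columns are e1, e2, [T]_G = P^(-1) A P.
Column by column: T(e1) = A e1 = <4, -2>; its G-coordinates <-2, 2> give column 1.
Continuing for each basis vector yields [T]_G = [[-2, 1], [2, 2]].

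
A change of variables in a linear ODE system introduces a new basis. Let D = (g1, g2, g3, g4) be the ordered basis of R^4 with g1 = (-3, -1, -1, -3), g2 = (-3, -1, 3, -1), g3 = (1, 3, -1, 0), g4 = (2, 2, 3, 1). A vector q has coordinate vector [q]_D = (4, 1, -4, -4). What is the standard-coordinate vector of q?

(-27, -25, -9, -17)

By definition q = 4g1 + g2 - 4g3 - 4g4.
Summing componentwise gives (-27, -25, -9, -17).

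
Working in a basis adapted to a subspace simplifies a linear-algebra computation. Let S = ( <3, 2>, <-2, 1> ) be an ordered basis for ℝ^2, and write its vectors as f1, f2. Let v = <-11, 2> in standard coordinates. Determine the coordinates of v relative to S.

<-1, 4>

[v]_S is the unique c with M c = v, where M has columns f1, f2.
System: 3c_1 - 2c_2 = -11, 2c_1 + c_2 = 2; solving gives c_1 = -1, c_2 = 4.
Check: -f1 + 4f2 = <-11, 2>.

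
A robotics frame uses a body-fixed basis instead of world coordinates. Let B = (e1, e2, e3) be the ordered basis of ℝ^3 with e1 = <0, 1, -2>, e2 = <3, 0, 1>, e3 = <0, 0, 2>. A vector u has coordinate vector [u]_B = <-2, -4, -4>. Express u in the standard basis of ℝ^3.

<-12, -2, -8>

By definition u = -2e1 - 4e2 - 4e3.
Summing componentwise gives <-12, -2, -8>.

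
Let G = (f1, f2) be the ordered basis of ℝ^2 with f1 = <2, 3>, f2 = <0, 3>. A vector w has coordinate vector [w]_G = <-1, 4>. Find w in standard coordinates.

<-2, 9>

By definition w = -f1 + 4f2.
Summing componentwise gives <-2, 9>.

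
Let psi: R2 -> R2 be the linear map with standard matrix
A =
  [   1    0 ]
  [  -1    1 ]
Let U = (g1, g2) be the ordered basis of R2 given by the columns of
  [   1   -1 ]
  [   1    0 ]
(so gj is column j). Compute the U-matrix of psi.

[[0, 1], [-1, 2]]

The j-th column of [psi]_U is [psi(gj)]_U.
psi(g1) = A g1 = <1, 0> = 0·g1 - g2, so column 1 is <0, -1>.
Repeating for g2 and assembling the columns gives [[0, 1], [-1, 2]].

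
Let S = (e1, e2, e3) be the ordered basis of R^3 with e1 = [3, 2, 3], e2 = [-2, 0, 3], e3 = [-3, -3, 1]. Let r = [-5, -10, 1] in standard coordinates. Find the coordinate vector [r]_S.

[1, -2, 4]

We seek scalars with c_1 e1 + ... + c_3 e3 = r; equivalently solve M c = r where the columns of M are e1, ..., e3.
Solving this 3x3 system gives c = (1, -2, 4).
Check: e1 - 2e2 + 4e3 = [-5, -10, 1].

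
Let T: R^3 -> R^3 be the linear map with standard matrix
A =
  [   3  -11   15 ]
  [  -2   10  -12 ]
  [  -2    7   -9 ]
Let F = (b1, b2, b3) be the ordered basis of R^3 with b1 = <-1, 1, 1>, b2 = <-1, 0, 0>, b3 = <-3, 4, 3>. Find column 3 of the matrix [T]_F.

Column 3 of [T]_F is the F-coordinate vector of T(b3).
In standard coordinates T(b3) = A b3 = <-8, 10, 7>.
Converting to F: <-8, 10, 7> = -2b1 + b2 + 3b3, so the coordinate vector is <-2, 1, 3>.

<-2, 1, 3>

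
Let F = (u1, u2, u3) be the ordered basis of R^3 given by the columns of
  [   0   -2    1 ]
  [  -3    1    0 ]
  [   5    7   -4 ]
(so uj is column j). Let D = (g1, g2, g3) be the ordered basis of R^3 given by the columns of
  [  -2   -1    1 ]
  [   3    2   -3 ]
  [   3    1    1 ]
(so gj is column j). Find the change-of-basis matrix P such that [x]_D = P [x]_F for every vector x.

[[1, 1, -1], [0, 2, 0], [2, 2, -1]]

Let M have columns uj and N have columns gj. Then for every x, N [x]_D = x = M [x]_F, so P = N^(-1) M.
Since det N = -1, N^(-1) has integer entries; multiplying gives P = [[1, 1, -1], [0, 2, 0], [2, 2, -1]].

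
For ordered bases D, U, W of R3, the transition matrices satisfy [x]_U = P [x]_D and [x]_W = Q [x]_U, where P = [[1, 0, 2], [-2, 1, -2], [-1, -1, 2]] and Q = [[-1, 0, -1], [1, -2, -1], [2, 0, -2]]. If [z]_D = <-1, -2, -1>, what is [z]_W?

<2, -8, -8>

Composing the changes, [z]_W = Q P [z]_D.
Q P = [[0, 1, -4], [6, -1, 4], [4, 2, 0]]; applying this to <-1, -2, -1> gives <2, -8, -8>.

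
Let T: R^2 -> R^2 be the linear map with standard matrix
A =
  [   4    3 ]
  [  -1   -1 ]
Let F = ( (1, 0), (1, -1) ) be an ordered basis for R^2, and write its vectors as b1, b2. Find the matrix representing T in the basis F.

[[3, 1], [1, 0]]

The j-th column of [T]_F is [T(bj)]_F.
T(b1) = A b1 = (4, -1) = 3b1 + b2, so column 1 is (3, 1).
Repeating for b2 and assembling the columns gives [[3, 1], [1, 0]].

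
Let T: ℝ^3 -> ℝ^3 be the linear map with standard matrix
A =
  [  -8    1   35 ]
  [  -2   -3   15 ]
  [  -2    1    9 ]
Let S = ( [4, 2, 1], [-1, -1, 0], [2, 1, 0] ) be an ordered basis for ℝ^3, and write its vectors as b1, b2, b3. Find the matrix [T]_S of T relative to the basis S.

[[3, 1, -3], [3, -3, -1], [-2, 0, -2]]

With P the matrix whose columns are b1, ..., b3, [T]_S = P^(-1) A P.
Column by column: T(b1) = A b1 = [5, 1, 3]; its S-coordinates [3, 3, -2] give column 1.
Continuing for each basis vector yields [T]_S = [[3, 1, -3], [3, -3, -1], [-2, 0, -2]].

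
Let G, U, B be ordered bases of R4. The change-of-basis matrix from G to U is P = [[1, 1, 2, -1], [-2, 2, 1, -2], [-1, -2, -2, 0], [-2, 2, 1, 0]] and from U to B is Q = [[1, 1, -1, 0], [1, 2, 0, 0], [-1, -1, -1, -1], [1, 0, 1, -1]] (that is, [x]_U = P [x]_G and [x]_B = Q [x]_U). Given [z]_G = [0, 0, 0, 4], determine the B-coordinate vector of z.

Composing the changes, [z]_B = Q P [z]_G.
Q P = [[0, 5, 5, -3], [-3, 5, 4, -5], [4, -3, -2, 3], [2, -3, -1, -1]]; applying this to [0, 0, 0, 4] gives [-12, -20, 12, -4].

[-12, -20, 12, -4]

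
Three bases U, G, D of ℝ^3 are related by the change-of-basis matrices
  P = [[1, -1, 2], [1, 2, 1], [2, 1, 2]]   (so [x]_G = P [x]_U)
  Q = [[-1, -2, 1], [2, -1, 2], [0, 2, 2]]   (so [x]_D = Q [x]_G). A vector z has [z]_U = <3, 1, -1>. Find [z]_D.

<-3, 6, 18>

First [z]_G = P [z]_U = <0, 4, 5>.
Then [z]_D = Q [z]_G = <-3, 6, 18>.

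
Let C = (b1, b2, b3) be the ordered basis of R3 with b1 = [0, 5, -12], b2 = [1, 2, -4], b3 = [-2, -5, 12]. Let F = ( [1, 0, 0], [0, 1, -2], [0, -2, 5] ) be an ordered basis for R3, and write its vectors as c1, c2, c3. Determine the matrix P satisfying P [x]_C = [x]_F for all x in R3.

[[0, 1, -2], [1, 2, -1], [-2, 0, 2]]

Column j of P is [bj]_F, since P maps C-coordinates to F-coordinates.
Expressing b1 in F: b1 = 0·c1 + c2 - 2c3, so column 1 of P is [0, 1, -2].
Doing the same for each bj gives P = [[0, 1, -2], [1, 2, -1], [-2, 0, 2]].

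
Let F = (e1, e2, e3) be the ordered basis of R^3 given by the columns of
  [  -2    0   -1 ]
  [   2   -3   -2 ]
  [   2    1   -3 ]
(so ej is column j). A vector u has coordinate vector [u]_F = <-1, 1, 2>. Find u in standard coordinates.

<0, -9, -7>

By definition u = -e1 + e2 + 2e3.
Summing componentwise gives <0, -9, -7>.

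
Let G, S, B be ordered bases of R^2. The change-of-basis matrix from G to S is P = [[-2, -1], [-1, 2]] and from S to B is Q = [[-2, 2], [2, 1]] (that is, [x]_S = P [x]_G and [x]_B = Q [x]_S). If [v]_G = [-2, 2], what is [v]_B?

Apply P to get S-coordinates [2, 6], then Q to get B-coordinates.
The result is [v]_B = [8, 10].

[8, 10]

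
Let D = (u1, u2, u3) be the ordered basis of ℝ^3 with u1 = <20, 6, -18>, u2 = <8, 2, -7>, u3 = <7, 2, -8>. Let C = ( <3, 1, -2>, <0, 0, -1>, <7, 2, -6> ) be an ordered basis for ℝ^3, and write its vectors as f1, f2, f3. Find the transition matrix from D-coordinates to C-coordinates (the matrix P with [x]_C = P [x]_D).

Take x = uj: its D-coordinates are the j-th standard unit vector, so P e_j — column j of P — equals [uj]_C.
u1 = 2f1 + 2f2 + 2f3, giving column 1 = <2, 2, 2>; repeating for each j gives P = [[2, -2, 0], [2, -1, 2], [2, 2, 1]].

[[2, -2, 0], [2, -1, 2], [2, 2, 1]]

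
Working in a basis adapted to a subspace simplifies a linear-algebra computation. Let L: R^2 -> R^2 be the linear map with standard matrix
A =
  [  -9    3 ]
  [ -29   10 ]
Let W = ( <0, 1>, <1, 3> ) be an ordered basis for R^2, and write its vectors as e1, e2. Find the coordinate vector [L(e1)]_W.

Column 1 of [L]_W is the W-coordinate vector of L(e1).
In standard coordinates L(e1) = A e1 = <3, 10>.
Converting to W: <3, 10> = e1 + 3e2, so the coordinate vector is <1, 3>.

<1, 3>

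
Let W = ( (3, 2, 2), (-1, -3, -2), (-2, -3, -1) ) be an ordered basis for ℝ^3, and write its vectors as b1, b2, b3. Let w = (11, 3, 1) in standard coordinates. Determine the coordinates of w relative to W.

(3, 4, -3)

We seek scalars with c_1 b1 + ... + c_3 b3 = w; equivalently solve M c = w where the columns of M are b1, ..., b3.
Row-reducing the augmented matrix [M | w] gives c = (3, 4, -3).
Check: 3b1 + 4b2 - 3b3 = (11, 3, 1).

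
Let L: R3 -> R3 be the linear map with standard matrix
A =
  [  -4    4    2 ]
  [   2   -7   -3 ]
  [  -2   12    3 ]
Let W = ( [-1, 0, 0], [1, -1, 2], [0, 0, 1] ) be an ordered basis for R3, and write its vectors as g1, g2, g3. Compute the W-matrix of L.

The j-th column of [L]_W is [L(gj)]_W.
L(g1) = A g1 = [4, -2, 2] = -2g1 + 2g2 - 2g3, so column 1 is [-2, 2, -2].
Repeating for g2, g3 and assembling the columns gives [[-2, 1, 1], [2, -3, 3], [-2, -2, -3]].

[[-2, 1, 1], [2, -3, 3], [-2, -2, -3]]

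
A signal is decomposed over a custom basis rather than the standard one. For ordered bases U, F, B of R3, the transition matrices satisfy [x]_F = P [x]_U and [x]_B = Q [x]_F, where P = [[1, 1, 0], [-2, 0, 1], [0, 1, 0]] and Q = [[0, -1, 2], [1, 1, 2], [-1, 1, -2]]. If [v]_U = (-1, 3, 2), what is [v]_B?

Apply P to get F-coordinates (2, 4, 3), then Q to get B-coordinates.
The result is [v]_B = (2, 12, -4).

(2, 12, -4)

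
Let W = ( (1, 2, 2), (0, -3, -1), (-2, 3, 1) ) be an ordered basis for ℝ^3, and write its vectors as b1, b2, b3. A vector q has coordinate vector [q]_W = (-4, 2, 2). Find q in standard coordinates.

(-8, -8, -8)

By definition q = -4b1 + 2b2 + 2b3.
Summing componentwise gives (-8, -8, -8).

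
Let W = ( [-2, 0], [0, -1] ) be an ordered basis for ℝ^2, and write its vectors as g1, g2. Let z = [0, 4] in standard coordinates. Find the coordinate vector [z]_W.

Write z = c_1 g1 + c_2 g2 and solve for the c_i.
System: -2c_1 + 0c_2 = 0, 0c_1 - c_2 = 4; solving gives c_1 = 0, c_2 = -4.
Check: 0·g1 - 4g2 = [0, 4].

[0, -4]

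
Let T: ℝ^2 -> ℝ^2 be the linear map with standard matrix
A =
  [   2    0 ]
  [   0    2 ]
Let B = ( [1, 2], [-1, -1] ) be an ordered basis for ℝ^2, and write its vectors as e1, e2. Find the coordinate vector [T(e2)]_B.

Column 2 of [T]_B is the B-coordinate vector of T(e2).
In standard coordinates T(e2) = A e2 = [-2, -2].
Converting to B: [-2, -2] = 0·e1 + 2e2, so the coordinate vector is [0, 2].

[0, 2]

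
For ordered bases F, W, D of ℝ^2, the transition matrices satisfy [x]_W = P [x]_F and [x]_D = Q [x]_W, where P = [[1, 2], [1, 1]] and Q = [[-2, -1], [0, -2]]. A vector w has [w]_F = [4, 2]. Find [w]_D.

[-22, -12]

Apply P to get W-coordinates [8, 6], then Q to get D-coordinates.
The result is [w]_D = [-22, -12].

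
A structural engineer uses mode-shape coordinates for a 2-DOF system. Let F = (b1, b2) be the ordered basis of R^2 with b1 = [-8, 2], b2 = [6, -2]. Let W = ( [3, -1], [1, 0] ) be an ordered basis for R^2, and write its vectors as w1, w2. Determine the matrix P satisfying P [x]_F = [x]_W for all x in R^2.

Column j of P is [bj]_W, since P maps F-coordinates to W-coordinates.
Expressing b1 in W: b1 = -2w1 - 2w2, so column 1 of P is [-2, -2].
Doing the same for each bj gives P = [[-2, 2], [-2, 0]].

[[-2, 2], [-2, 0]]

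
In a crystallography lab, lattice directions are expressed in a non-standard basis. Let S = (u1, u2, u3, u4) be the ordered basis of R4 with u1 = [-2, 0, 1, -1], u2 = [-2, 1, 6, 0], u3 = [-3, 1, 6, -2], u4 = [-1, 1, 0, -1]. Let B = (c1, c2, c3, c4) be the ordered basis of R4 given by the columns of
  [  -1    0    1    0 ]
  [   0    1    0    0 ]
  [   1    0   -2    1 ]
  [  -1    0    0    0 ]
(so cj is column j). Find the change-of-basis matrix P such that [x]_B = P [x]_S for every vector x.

Column j of P is [uj]_B, since P maps S-coordinates to B-coordinates.
Expressing u1 in B: u1 = c1 + 0·c2 - c3 - 2c4, so column 1 of P is [1, 0, -1, -2].
Doing the same for each uj gives P = [[1, 0, 2, 1], [0, 1, 1, 1], [-1, -2, -1, 0], [-2, 2, 2, -1]].

[[1, 0, 2, 1], [0, 1, 1, 1], [-1, -2, -1, 0], [-2, 2, 2, -1]]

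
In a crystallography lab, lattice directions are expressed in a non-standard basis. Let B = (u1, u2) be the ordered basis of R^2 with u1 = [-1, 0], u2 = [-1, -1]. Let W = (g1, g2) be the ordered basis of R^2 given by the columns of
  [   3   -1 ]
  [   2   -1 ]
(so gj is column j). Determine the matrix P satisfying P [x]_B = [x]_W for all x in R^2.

[[-1, 0], [-2, 1]]

Column j of P is [uj]_W, since P maps B-coordinates to W-coordinates.
Expressing u1 in W: u1 = -g1 - 2g2, so column 1 of P is [-1, -2].
Doing the same for each uj gives P = [[-1, 0], [-2, 1]].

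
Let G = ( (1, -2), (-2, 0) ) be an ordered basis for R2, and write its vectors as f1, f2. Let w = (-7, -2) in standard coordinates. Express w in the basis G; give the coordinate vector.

(1, 4)

[w]_G is the unique c with M c = w, where M has columns f1, f2.
System: c_1 - 2c_2 = -7, -2c_1 + 0c_2 = -2; solving gives c_1 = 1, c_2 = 4.
Check: f1 + 4f2 = (-7, -2).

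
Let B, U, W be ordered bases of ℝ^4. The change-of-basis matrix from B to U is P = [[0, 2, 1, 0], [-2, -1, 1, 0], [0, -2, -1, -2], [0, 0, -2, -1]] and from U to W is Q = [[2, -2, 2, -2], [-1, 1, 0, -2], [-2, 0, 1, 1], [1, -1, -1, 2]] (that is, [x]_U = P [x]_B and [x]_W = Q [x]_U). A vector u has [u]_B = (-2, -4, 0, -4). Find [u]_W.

Composing the changes, [u]_W = Q P [u]_B.
Q P = [[4, 2, 2, -2], [-2, -3, 4, 2], [0, -6, -5, -3], [2, 5, -3, 0]]; applying this to (-2, -4, 0, -4) gives (-8, 8, 36, -24).

(-8, 8, 36, -24)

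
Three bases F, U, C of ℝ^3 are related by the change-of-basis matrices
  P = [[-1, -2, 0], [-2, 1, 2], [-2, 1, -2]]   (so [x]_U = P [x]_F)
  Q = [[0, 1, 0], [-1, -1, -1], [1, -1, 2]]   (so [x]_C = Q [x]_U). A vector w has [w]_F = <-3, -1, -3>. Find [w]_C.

Composing the changes, [w]_C = Q P [w]_F.
Q P = [[-2, 1, 2], [5, 0, 0], [-3, -1, -6]]; applying this to <-3, -1, -3> gives <-1, -15, 28>.

<-1, -15, 28>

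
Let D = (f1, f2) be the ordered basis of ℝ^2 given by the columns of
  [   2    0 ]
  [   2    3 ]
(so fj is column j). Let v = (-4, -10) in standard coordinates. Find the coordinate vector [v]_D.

(-2, -2)

Write v = c_1 f1 + c_2 f2 and solve for the c_i.
System: 2c_1 + 0c_2 = -4, 2c_1 + 3c_2 = -10; solving gives c_1 = -2, c_2 = -2.
Check: -2f1 - 2f2 = (-4, -10).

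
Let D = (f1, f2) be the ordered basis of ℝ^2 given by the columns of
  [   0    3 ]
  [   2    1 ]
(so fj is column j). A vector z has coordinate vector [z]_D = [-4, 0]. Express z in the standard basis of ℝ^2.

The coordinates say z = -4f1 + 0·f2; adding the scaled basis vectors gives [0, -8].

[0, -8]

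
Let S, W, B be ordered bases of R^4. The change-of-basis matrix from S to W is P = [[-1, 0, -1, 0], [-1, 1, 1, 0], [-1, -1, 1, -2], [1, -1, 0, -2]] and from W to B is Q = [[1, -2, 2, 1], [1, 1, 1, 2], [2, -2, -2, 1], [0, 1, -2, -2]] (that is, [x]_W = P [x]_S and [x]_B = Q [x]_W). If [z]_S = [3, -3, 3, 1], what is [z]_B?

[6, 0, -4, -13]

First [z]_W = P [z]_S = [-6, -3, 1, 4].
Then [z]_B = Q [z]_W = [6, 0, -4, -13].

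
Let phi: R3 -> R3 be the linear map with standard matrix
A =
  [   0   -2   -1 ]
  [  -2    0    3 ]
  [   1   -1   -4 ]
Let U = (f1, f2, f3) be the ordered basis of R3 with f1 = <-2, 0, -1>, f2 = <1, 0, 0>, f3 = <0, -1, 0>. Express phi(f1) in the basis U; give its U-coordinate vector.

<-2, -3, -1>

Column 1 of [phi]_U is the U-coordinate vector of phi(f1).
In standard coordinates phi(f1) = A f1 = <1, 1, 2>.
Converting to U: <1, 1, 2> = -2f1 - 3f2 - f3, so the coordinate vector is <-2, -3, -1>.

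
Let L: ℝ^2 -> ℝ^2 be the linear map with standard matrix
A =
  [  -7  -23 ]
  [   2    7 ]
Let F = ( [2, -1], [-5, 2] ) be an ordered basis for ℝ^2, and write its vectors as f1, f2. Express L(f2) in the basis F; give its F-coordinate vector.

[2, 3]

Column 2 of [L]_F is the F-coordinate vector of L(f2).
In standard coordinates L(f2) = A f2 = [-11, 4].
Converting to F: [-11, 4] = 2f1 + 3f2, so the coordinate vector is [2, 3].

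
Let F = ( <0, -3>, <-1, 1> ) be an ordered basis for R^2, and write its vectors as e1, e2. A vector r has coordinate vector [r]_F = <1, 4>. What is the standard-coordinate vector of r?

r = M [r]_F, where M has columns e1, e2.
Carrying out the matrix-vector product, r = <-4, 1>.

<-4, 1>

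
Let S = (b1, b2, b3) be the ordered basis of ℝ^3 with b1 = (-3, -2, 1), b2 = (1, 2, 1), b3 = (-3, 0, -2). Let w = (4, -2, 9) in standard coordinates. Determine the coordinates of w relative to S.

(2, 1, -3)

Write w = c_1 b1 + ... + c_3 b3 and solve for the c_i.
Solving this 3x3 system gives c = (2, 1, -3).
Check: 2b1 + b2 - 3b3 = (4, -2, 9).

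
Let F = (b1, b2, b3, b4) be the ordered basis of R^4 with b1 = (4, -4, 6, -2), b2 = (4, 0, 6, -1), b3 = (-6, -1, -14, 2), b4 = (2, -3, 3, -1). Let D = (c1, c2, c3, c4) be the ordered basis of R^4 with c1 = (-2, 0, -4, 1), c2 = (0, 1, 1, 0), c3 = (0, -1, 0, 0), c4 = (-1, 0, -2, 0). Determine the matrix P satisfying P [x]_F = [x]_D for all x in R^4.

Take x = bj: its F-coordinates are the j-th standard unit vector, so P e_j — column j of P — equals [bj]_D.
b1 = -2c1 - 2c2 + 2c3 + 0·c4, giving column 1 = (-2, -2, 2, 0); repeating for each j gives P = [[-2, -1, 2, -1], [-2, -2, -2, -1], [2, -2, -1, 2], [0, -2, 2, 0]].

[[-2, -1, 2, -1], [-2, -2, -2, -1], [2, -2, -1, 2], [0, -2, 2, 0]]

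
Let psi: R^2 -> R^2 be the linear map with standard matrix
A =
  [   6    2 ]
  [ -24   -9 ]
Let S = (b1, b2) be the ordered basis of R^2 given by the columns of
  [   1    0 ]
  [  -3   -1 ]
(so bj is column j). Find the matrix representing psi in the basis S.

Let P have columns b1, b2. Then [psi]_S = P^(-1) A P.
Here det P = -1, so P^(-1) is integer; computing A P first and then P^(-1)(A P) gives [[0, -2], [-3, -3]].

[[0, -2], [-3, -3]]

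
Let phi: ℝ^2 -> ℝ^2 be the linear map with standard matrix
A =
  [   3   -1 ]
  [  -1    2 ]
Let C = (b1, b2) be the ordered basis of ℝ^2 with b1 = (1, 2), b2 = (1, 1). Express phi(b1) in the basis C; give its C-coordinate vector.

(2, -1)

Compute phi(b1) = A b1 = (1, 3) in standard coordinates.
Then write this in C-coordinates: solve for y in y_1 b1 + y_2 b2 = (1, 3).
This gives y = (2, -1), which is column 1 of [phi]_C.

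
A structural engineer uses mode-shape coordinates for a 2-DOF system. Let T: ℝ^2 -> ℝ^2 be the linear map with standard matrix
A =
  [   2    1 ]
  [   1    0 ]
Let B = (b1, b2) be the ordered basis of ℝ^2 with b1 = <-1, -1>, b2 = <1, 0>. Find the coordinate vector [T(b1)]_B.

Column 1 of [T]_B is the B-coordinate vector of T(b1).
In standard coordinates T(b1) = A b1 = <-3, -1>.
Converting to B: <-3, -1> = b1 - 2b2, so the coordinate vector is <1, -2>.

<1, -2>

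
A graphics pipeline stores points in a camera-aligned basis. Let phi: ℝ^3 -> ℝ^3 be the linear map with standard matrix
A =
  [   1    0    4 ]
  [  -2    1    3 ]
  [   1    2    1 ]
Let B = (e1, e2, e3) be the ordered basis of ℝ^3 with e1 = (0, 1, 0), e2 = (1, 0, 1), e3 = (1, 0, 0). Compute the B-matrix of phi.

[[1, 1, -2], [2, 2, 1], [-2, 3, 0]]

Let P have columns e1, ..., e3. Then [phi]_B = P^(-1) A P.
Here det P = 1, so P^(-1) is integer; computing A P first and then P^(-1)(A P) gives [[1, 1, -2], [2, 2, 1], [-2, 3, 0]].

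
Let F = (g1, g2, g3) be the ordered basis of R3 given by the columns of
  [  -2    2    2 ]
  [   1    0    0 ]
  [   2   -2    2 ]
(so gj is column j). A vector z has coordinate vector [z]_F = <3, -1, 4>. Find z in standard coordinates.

<0, 3, 16>

By definition z = 3g1 - g2 + 4g3.
Summing componentwise gives <0, 3, 16>.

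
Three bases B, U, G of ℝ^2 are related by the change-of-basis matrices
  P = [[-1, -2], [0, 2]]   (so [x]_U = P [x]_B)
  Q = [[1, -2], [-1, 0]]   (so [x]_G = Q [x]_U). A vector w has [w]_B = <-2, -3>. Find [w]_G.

First [w]_U = P [w]_B = <8, -6>.
Then [w]_G = Q [w]_U = <20, -8>.

<20, -8>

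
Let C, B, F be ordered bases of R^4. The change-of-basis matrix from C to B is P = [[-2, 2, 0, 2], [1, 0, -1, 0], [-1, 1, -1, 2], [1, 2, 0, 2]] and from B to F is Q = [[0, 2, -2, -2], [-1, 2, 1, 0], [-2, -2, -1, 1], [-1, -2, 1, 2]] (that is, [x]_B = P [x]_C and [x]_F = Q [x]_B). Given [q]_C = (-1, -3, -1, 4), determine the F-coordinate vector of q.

First [q]_B = P [q]_C = (4, 0, 7, 1).
Then [q]_F = Q [q]_B = (-16, 3, -14, 5).

(-16, 3, -14, 5)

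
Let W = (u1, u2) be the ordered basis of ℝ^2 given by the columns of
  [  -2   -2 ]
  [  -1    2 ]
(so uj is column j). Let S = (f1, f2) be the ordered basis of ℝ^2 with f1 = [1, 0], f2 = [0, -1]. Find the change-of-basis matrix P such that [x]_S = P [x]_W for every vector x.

Let M have columns uj and N have columns fj. Then for every x, N [x]_S = x = M [x]_W, so P = N^(-1) M.
Since det N = -1, N^(-1) has integer entries; multiplying gives P = [[-2, -2], [1, -2]].

[[-2, -2], [1, -2]]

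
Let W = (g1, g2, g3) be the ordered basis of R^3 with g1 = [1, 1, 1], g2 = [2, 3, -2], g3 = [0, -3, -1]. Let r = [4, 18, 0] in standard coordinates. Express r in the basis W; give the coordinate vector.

[0, 2, -4]

We seek scalars with c_1 g1 + ... + c_3 g3 = r; equivalently solve M c = r where the columns of M are g1, ..., g3.
Gaussian elimination on [M | r] yields c = (0, 2, -4).
Check: 0·g1 + 2g2 - 4g3 = [4, 18, 0].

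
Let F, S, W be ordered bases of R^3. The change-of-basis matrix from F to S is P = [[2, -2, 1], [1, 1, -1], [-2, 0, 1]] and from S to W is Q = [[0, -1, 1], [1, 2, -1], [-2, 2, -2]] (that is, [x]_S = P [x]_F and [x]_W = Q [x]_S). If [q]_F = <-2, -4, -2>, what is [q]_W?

Apply P to get S-coordinates <2, -4, 2>, then Q to get W-coordinates.
The result is [q]_W = <6, -8, -16>.

<6, -8, -16>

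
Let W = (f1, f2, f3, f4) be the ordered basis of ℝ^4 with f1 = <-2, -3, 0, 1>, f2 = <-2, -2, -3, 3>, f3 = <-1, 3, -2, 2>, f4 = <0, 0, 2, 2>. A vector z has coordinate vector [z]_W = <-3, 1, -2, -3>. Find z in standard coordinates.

<6, 1, -5, -10>

z = M [z]_W, where M has columns f1, ..., f4.
Carrying out the matrix-vector product, z = <6, 1, -5, -10>.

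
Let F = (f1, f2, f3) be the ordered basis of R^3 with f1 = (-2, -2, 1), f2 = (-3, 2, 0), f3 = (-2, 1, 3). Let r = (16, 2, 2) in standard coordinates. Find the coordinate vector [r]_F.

Write r = c_1 f1 + ... + c_3 f3 and solve for the c_i.
Row-reducing the augmented matrix [M | r] gives c = (-4, -4, 2).
Check: -4f1 - 4f2 + 2f3 = (16, 2, 2).

(-4, -4, 2)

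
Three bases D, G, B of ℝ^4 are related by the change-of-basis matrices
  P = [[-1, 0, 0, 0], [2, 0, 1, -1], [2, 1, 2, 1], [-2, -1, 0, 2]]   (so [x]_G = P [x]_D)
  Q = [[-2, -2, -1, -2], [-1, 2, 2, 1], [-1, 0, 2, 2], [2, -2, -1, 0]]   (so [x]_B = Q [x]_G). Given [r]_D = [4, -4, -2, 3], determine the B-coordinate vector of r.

First [r]_G = P [r]_D = [-4, 3, 3, 2].
Then [r]_B = Q [r]_G = [-5, 18, 14, -17].

[-5, 18, 14, -17]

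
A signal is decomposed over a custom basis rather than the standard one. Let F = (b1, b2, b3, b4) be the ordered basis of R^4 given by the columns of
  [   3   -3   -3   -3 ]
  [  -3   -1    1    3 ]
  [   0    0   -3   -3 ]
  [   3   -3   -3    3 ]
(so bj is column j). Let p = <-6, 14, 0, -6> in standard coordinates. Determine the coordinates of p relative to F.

<-4, -2, 0, 0>

Write p = c_1 b1 + ... + c_4 b4 and solve for the c_i.
Row-reducing the augmented matrix [M | p] gives c = (-4, -2, 0, 0).
Check: -4b1 - 2b2 + 0·b3 + 0·b4 = <-6, 14, 0, -6>.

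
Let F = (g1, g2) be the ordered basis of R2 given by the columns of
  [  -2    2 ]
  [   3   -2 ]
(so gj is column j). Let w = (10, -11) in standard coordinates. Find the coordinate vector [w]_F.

(-1, 4)

[w]_F is the unique c with M c = w, where M has columns g1, g2.
System: -2c_1 + 2c_2 = 10, 3c_1 - 2c_2 = -11; solving gives c_1 = -1, c_2 = 4.
Check: -g1 + 4g2 = (10, -11).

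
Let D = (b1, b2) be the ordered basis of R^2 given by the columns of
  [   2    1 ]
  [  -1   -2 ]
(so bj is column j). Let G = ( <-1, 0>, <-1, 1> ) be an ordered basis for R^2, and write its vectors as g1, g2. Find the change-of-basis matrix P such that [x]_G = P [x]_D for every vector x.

Let M have columns bj and N have columns gj. Then for every x, N [x]_G = x = M [x]_D, so P = N^(-1) M.
Since det N = -1, N^(-1) has integer entries; multiplying gives P = [[-1, 1], [-1, -2]].

[[-1, 1], [-1, -2]]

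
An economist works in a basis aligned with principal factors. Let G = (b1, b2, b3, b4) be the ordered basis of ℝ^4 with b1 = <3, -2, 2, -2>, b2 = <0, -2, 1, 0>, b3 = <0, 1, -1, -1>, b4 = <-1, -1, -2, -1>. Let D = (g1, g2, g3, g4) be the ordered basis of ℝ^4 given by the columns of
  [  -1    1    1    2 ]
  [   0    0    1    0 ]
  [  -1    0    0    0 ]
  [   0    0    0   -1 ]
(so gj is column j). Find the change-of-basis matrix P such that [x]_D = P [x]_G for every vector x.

[[-2, -1, 1, 2], [-1, 1, -2, 0], [-2, -2, 1, -1], [2, 0, 1, 1]]

Let M have columns bj and N have columns gj. Then for every x, N [x]_D = x = M [x]_G, so P = N^(-1) M.
Since det N = 1, N^(-1) has integer entries; multiplying gives P = [[-2, -1, 1, 2], [-1, 1, -2, 0], [-2, -2, 1, -1], [2, 0, 1, 1]].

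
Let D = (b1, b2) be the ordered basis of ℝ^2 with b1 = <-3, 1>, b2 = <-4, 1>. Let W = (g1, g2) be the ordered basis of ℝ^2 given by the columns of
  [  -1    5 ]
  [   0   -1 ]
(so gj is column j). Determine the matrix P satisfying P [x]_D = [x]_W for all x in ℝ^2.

Take x = bj: its D-coordinates are the j-th standard unit vector, so P e_j — column j of P — equals [bj]_W.
b1 = -2g1 - g2, giving column 1 = <-2, -1>; repeating for each j gives P = [[-2, -1], [-1, -1]].

[[-2, -1], [-1, -1]]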